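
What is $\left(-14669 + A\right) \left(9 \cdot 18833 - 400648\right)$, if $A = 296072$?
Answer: $-65046584853$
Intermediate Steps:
$\left(-14669 + A\right) \left(9 \cdot 18833 - 400648\right) = \left(-14669 + 296072\right) \left(9 \cdot 18833 - 400648\right) = 281403 \left(169497 - 400648\right) = 281403 \left(-231151\right) = -65046584853$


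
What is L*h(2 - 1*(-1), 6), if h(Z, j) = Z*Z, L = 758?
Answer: 6822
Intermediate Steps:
h(Z, j) = Z²
L*h(2 - 1*(-1), 6) = 758*(2 - 1*(-1))² = 758*(2 + 1)² = 758*3² = 758*9 = 6822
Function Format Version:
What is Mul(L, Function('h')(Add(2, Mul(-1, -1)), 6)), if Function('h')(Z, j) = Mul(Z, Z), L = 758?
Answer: 6822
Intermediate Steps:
Function('h')(Z, j) = Pow(Z, 2)
Mul(L, Function('h')(Add(2, Mul(-1, -1)), 6)) = Mul(758, Pow(Add(2, Mul(-1, -1)), 2)) = Mul(758, Pow(Add(2, 1), 2)) = Mul(758, Pow(3, 2)) = Mul(758, 9) = 6822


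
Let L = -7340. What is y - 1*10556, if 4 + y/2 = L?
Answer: -25244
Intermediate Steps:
y = -14688 (y = -8 + 2*(-7340) = -8 - 14680 = -14688)
y - 1*10556 = -14688 - 1*10556 = -14688 - 10556 = -25244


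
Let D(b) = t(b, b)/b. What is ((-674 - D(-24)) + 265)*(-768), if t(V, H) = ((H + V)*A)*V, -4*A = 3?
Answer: 341760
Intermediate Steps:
A = -¾ (A = -¼*3 = -¾ ≈ -0.75000)
t(V, H) = V*(-3*H/4 - 3*V/4) (t(V, H) = ((H + V)*(-¾))*V = (-3*H/4 - 3*V/4)*V = V*(-3*H/4 - 3*V/4))
D(b) = -3*b/2 (D(b) = (-3*b*(b + b)/4)/b = (-3*b*2*b/4)/b = (-3*b²/2)/b = -3*b/2)
((-674 - D(-24)) + 265)*(-768) = ((-674 - (-3)*(-24)/2) + 265)*(-768) = ((-674 - 1*36) + 265)*(-768) = ((-674 - 36) + 265)*(-768) = (-710 + 265)*(-768) = -445*(-768) = 341760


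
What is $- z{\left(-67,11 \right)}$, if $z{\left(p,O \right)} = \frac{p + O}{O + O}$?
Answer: $\frac{28}{11} \approx 2.5455$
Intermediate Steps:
$z{\left(p,O \right)} = \frac{O + p}{2 O}$
$- z{\left(-67,11 \right)} = - \frac{11 - 67}{2 \cdot 11} = - \frac{-56}{2 \cdot 11} = \left(-1\right) \left(- \frac{28}{11}\right) = \frac{28}{11}$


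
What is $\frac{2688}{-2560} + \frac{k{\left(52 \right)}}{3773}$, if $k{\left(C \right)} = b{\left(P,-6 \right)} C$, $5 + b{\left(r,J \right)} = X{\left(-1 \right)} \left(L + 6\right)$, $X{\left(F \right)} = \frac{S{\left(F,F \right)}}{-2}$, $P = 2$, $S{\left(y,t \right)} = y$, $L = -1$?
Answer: $- \frac{81833}{75460} \approx -1.0845$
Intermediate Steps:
$X{\left(F \right)} = - \frac{F}{2}$ ($X{\left(F \right)} = \frac{F}{-2} = F \left(- \frac{1}{2}\right) = - \frac{F}{2}$)
$b{\left(r,J \right)} = - \frac{5}{2}$ ($b{\left(r,J \right)} = -5 + \left(- \frac{1}{2}\right) \left(-1\right) \left(-1 + 6\right) = -5 + \frac{1}{2} \cdot 5 = -5 + \frac{5}{2} = - \frac{5}{2}$)
$k{\left(C \right)} = - \frac{5 C}{2}$
$\frac{2688}{-2560} + \frac{k{\left(52 \right)}}{3773} = \frac{2688}{-2560} + \frac{\left(- \frac{5}{2}\right) 52}{3773} = 2688 \left(- \frac{1}{2560}\right) - \frac{130}{3773} = - \frac{21}{20} - \frac{130}{3773} = - \frac{81833}{75460}$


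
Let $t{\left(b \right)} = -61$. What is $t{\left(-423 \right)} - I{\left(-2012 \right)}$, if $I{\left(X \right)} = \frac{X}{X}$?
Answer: $-62$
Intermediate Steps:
$I{\left(X \right)} = 1$
$t{\left(-423 \right)} - I{\left(-2012 \right)} = -61 - 1 = -62$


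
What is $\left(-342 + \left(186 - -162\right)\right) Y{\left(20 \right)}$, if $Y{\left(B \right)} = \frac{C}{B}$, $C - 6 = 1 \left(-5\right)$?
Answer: $\frac{3}{10} \approx 0.3$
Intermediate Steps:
$C = 1$ ($C = 6 + 1 \left(-5\right) = 6 - 5 = 1$)
$Y{\left(B \right)} = \frac{1}{B}$ ($Y{\left(B \right)} = 1 \frac{1}{B} = \frac{1}{B}$)
$\left(-342 + \left(186 - -162\right)\right) Y{\left(20 \right)} = \frac{-342 + \left(186 - -162\right)}{20} = \left(-342 + \left(186 + 162\right)\right) \frac{1}{20} = \left(-342 + 348\right) \frac{1}{20} = 6 \cdot \frac{1}{20} = \frac{3}{10}$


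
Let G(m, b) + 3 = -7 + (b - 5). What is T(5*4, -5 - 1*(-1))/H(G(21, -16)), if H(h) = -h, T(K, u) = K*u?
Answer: -80/31 ≈ -2.5806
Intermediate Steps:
G(m, b) = -15 + b (G(m, b) = -3 + (-7 + (b - 5)) = -3 + (-7 + (-5 + b)) = -3 + (-12 + b) = -15 + b)
T(5*4, -5 - 1*(-1))/H(G(21, -16)) = ((5*4)*(-5 - 1*(-1)))/((-(-15 - 16))) = (20*(-5 + 1))/((-1*(-31))) = (20*(-4))/31 = (1/31)*(-80) = -80/31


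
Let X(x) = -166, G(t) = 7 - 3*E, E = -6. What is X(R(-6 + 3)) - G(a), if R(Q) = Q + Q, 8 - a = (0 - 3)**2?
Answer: -191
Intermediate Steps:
a = -1 (a = 8 - (0 - 3)**2 = 8 - 1*(-3)**2 = 8 - 1*9 = 8 - 9 = -1)
G(t) = 25 (G(t) = 7 - 3*(-6) = 7 + 18 = 25)
R(Q) = 2*Q
X(R(-6 + 3)) - G(a) = -166 - 1*25 = -166 - 25 = -191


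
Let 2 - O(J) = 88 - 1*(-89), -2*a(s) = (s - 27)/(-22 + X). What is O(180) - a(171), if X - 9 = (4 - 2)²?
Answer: -183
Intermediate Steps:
X = 13 (X = 9 + (4 - 2)² = 9 + 2² = 9 + 4 = 13)
a(s) = -3/2 + s/18 (a(s) = -(s - 27)/(2*(-22 + 13)) = -(-27 + s)/(2*(-9)) = -(-27 + s)*(-1)/(2*9) = -(3 - s/9)/2 = -3/2 + s/18)
O(J) = -175 (O(J) = 2 - (88 - 1*(-89)) = 2 - (88 + 89) = 2 - 1*177 = 2 - 177 = -175)
O(180) - a(171) = -175 - (-3/2 + (1/18)*171) = -175 - (-3/2 + 19/2) = -175 - 1*8 = -175 - 8 = -183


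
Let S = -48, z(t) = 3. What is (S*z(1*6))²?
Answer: 20736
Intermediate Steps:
(S*z(1*6))² = (-48*3)² = (-144)² = 20736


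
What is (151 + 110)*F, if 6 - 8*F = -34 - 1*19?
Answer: 15399/8 ≈ 1924.9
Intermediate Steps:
F = 59/8 (F = ¾ - (-34 - 1*19)/8 = ¾ - (-34 - 19)/8 = ¾ - ⅛*(-53) = ¾ + 53/8 = 59/8 ≈ 7.3750)
(151 + 110)*F = (151 + 110)*(59/8) = 261*(59/8) = 15399/8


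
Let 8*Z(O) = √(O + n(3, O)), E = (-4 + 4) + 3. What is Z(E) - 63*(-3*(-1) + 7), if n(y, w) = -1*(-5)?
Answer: -630 + √2/4 ≈ -629.65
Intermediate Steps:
n(y, w) = 5
E = 3 (E = 0 + 3 = 3)
Z(O) = √(5 + O)/8 (Z(O) = √(O + 5)/8 = √(5 + O)/8)
Z(E) - 63*(-3*(-1) + 7) = √(5 + 3)/8 - 63*(-3*(-1) + 7) = √8/8 - 63*(3 + 7) = (2*√2)/8 - 63*10 = √2/4 - 630 = -630 + √2/4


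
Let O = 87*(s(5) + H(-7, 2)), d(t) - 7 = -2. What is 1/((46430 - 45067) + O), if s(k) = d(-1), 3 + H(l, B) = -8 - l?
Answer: 1/1450 ≈ 0.00068966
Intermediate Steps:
d(t) = 5 (d(t) = 7 - 2 = 5)
H(l, B) = -11 - l (H(l, B) = -3 + (-8 - l) = -11 - l)
s(k) = 5
O = 87 (O = 87*(5 + (-11 - 1*(-7))) = 87*(5 + (-11 + 7)) = 87*(5 - 4) = 87*1 = 87)
1/((46430 - 45067) + O) = 1/((46430 - 45067) + 87) = 1/(1363 + 87) = 1/1450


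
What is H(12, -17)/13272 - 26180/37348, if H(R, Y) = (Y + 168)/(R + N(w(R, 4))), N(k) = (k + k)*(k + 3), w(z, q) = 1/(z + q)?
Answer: -17187617483/24551781555 ≈ -0.70006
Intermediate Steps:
w(z, q) = 1/(q + z)
N(k) = 2*k*(3 + k) (N(k) = (2*k)*(3 + k) = 2*k*(3 + k))
H(R, Y) = (168 + Y)/(R + 2*(3 + 1/(4 + R))/(4 + R)) (H(R, Y) = (Y + 168)/(R + 2*(3 + 1/(4 + R))/(4 + R)) = (168 + Y)/(R + 2*(3 + 1/(4 + R))/(4 + R)))
H(12, -17)/13272 - 26180/37348 = ((4 + 12)²*(168 - 17)/(26 + 6*12 + 12*(4 + 12)²))/13272 - 26180/37348 = (16²*151/(26 + 72 + 12*16²))*(1/13272) - 26180*1/37348 = (256*151/(26 + 72 + 12*256))*(1/13272) - 6545/9337 = (256*151/(26 + 72 + 3072))*(1/13272) - 6545/9337 = (256*151/3170)*(1/13272) - 6545/9337 = (256*(1/3170)*151)*(1/13272) - 6545/9337 = (19328/1585)*(1/13272) - 6545/9337 = 2416/2629515 - 6545/9337 = -17187617483/24551781555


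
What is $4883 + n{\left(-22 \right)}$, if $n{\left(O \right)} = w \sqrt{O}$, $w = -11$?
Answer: $4883 - 11 i \sqrt{22} \approx 4883.0 - 51.595 i$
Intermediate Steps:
$n{\left(O \right)} = - 11 \sqrt{O}$
$4883 + n{\left(-22 \right)} = 4883 - 11 \sqrt{-22} = 4883 - 11 i \sqrt{22}$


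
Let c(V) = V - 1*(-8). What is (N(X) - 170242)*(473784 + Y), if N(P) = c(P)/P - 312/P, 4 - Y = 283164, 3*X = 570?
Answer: -162261626912/5 ≈ -3.2452e+10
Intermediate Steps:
X = 190 (X = (⅓)*570 = 190)
Y = -283160 (Y = 4 - 1*283164 = 4 - 283164 = -283160)
c(V) = 8 + V (c(V) = V + 8 = 8 + V)
N(P) = -312/P + (8 + P)/P (N(P) = (8 + P)/P - 312/P = -312/P + (8 + P)/P)
(N(X) - 170242)*(473784 + Y) = ((-304 + 190)/190 - 170242)*(473784 - 283160) = ((1/190)*(-114) - 170242)*190624 = (-⅗ - 170242)*190624 = -851213/5*190624 = -162261626912/5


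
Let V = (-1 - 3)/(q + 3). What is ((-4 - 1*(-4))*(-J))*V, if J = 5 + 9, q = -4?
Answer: 0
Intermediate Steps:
V = 4 (V = (-1 - 3)/(-4 + 3) = -4/(-1) = -4*(-1) = 4)
J = 14
((-4 - 1*(-4))*(-J))*V = ((-4 - 1*(-4))*(-1*14))*4 = ((-4 + 4)*(-14))*4 = (0*(-14))*4 = 0*4 = 0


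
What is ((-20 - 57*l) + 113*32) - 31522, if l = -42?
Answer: -25532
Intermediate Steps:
((-20 - 57*l) + 113*32) - 31522 = ((-20 - 57*(-42)) + 113*32) - 31522 = ((-20 + 2394) + 3616) - 31522 = (2374 + 3616) - 31522 = 5990 - 31522 = -25532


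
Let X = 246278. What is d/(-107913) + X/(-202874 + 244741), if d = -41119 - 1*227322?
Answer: 37815417161/4517993571 ≈ 8.3700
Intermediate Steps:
d = -268441 (d = -41119 - 227322 = -268441)
d/(-107913) + X/(-202874 + 244741) = -268441/(-107913) + 246278/(-202874 + 244741) = -268441*(-1/107913) + 246278/41867 = 268441/107913 + 246278*(1/41867) = 268441/107913 + 246278/41867 = 37815417161/4517993571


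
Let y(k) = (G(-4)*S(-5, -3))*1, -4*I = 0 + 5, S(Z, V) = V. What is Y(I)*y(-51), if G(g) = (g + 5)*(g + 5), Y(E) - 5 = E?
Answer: -45/4 ≈ -11.250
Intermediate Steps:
I = -5/4 (I = -(0 + 5)/4 = -¼*5 = -5/4 ≈ -1.2500)
Y(E) = 5 + E
G(g) = (5 + g)² (G(g) = (5 + g)*(5 + g) = (5 + g)²)
y(k) = -3 (y(k) = ((5 - 4)²*(-3))*1 = (1²*(-3))*1 = (1*(-3))*1 = -3*1 = -3)
Y(I)*y(-51) = (5 - 5/4)*(-3) = (15/4)*(-3) = -45/4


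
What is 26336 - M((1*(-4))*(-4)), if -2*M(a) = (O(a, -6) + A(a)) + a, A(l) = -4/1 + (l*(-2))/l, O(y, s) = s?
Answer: 26338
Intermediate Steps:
A(l) = -6 (A(l) = -4*1 + (-2*l)/l = -4 - 2 = -6)
M(a) = 6 - a/2 (M(a) = -((-6 - 6) + a)/2 = -(-12 + a)/2 = 6 - a/2)
26336 - M((1*(-4))*(-4)) = 26336 - (6 - 1*(-4)*(-4)/2) = 26336 - (6 - (-2)*(-4)) = 26336 - (6 - ½*16) = 26336 - (6 - 8) = 26336 - 1*(-2) = 26336 + 2 = 26338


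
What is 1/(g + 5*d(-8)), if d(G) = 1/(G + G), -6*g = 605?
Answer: -48/4855 ≈ -0.0098867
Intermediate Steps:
g = -605/6 (g = -1/6*605 = -605/6 ≈ -100.83)
d(G) = 1/(2*G)
1/(g + 5*d(-8)) = 1/(-605/6 + 5*((1/2)/(-8))) = 1/(-605/6 + 5*((1/2)*(-1/8))) = 1/(-605/6 + 5*(-1/16)) = 1/(-605/6 - 5/16) = 1/(-4855/48) = -48/4855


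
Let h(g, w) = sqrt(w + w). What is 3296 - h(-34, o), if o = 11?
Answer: 3296 - sqrt(22) ≈ 3291.3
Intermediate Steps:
h(g, w) = sqrt(2)*sqrt(w) (h(g, w) = sqrt(2*w) = sqrt(2)*sqrt(w))
3296 - h(-34, o) = 3296 - sqrt(2)*sqrt(11) = 3296 - sqrt(22)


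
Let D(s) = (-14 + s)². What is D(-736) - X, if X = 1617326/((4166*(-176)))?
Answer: 206217808663/366608 ≈ 5.6250e+5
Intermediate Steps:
X = -808663/366608 (X = 1617326/(-733216) = 1617326*(-1/733216) = -808663/366608 ≈ -2.2058)
D(-736) - X = (-14 - 736)² - 1*(-808663/366608) = (-750)² + 808663/366608 = 562500 + 808663/366608 = 206217808663/366608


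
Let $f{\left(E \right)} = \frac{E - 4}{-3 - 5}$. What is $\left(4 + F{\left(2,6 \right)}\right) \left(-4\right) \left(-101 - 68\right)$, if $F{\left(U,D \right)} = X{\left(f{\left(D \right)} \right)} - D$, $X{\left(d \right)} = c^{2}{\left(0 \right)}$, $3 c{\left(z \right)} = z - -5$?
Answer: $\frac{4732}{9} \approx 525.78$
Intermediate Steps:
$c{\left(z \right)} = \frac{5}{3} + \frac{z}{3}$ ($c{\left(z \right)} = \frac{z - -5}{3} = \frac{z + 5}{3} = \frac{5 + z}{3} = \frac{5}{3} + \frac{z}{3}$)
$f{\left(E \right)} = \frac{1}{2} - \frac{E}{8}$ ($f{\left(E \right)} = \frac{-4 + E}{-8} = \left(-4 + E\right) \left(- \frac{1}{8}\right) = \frac{1}{2} - \frac{E}{8}$)
$X{\left(d \right)} = \frac{25}{9}$ ($X{\left(d \right)} = \left(\frac{5}{3} + \frac{1}{3} \cdot 0\right)^{2} = \left(\frac{5}{3} + 0\right)^{2} = \left(\frac{5}{3}\right)^{2} = \frac{25}{9}$)
$F{\left(U,D \right)} = \frac{25}{9} - D$
$\left(4 + F{\left(2,6 \right)}\right) \left(-4\right) \left(-101 - 68\right) = \left(4 + \left(\frac{25}{9} - 6\right)\right) \left(-4\right) \left(-101 - 68\right) = \left(4 + \left(\frac{25}{9} - 6\right)\right) \left(-4\right) \left(-169\right) = \left(4 - \frac{29}{9}\right) \left(-4\right) \left(-169\right) = \frac{7}{9} \left(-4\right) \left(-169\right) = \left(- \frac{28}{9}\right) \left(-169\right) = \frac{4732}{9}$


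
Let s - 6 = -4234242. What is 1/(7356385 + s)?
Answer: 1/3122149 ≈ 3.2029e-7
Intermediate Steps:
s = -4234236 (s = 6 - 4234242 = -4234236)
1/(7356385 + s) = 1/(7356385 - 4234236) = 1/3122149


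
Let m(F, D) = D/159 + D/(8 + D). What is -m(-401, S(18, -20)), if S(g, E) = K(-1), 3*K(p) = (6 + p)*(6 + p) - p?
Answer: -6851/11925 ≈ -0.57451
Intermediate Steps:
K(p) = -p/3 + (6 + p)**2/3 (K(p) = ((6 + p)*(6 + p) - p)/3 = ((6 + p)**2 - p)/3 = -p/3 + (6 + p)**2/3)
S(g, E) = 26/3 (S(g, E) = -1/3*(-1) + (6 - 1)**2/3 = 1/3 + (1/3)*5**2 = 1/3 + (1/3)*25 = 1/3 + 25/3 = 26/3)
m(F, D) = D/159 + D/(8 + D) (m(F, D) = D*(1/159) + D/(8 + D) = D/159 + D/(8 + D))
-m(-401, S(18, -20)) = -26*(167 + 26/3)/(159*3*(8 + 26/3)) = -26*527/(159*3*50/3*3) = -26*3*527/(159*3*50*3) = -1*6851/11925 = -6851/11925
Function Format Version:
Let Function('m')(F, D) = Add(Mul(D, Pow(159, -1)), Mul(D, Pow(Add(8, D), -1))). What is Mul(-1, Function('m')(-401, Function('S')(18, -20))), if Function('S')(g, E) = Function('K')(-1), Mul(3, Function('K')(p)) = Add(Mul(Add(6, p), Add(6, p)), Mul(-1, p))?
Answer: Rational(-6851, 11925) ≈ -0.57451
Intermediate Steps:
Function('K')(p) = Add(Mul(Rational(-1, 3), p), Mul(Rational(1, 3), Pow(Add(6, p), 2))) (Function('K')(p) = Mul(Rational(1, 3), Add(Mul(Add(6, p), Add(6, p)), Mul(-1, p))) = Mul(Rational(1, 3), Add(Pow(Add(6, p), 2), Mul(-1, p))) = Add(Mul(Rational(-1, 3), p), Mul(Rational(1, 3), Pow(Add(6, p), 2))))
Function('S')(g, E) = Rational(26, 3) (Function('S')(g, E) = Add(Mul(Rational(-1, 3), -1), Mul(Rational(1, 3), Pow(Add(6, -1), 2))) = Add(Rational(1, 3), Mul(Rational(1, 3), Pow(5, 2))) = Add(Rational(1, 3), Mul(Rational(1, 3), 25)) = Add(Rational(1, 3), Rational(25, 3)) = Rational(26, 3))
Function('m')(F, D) = Add(Mul(Rational(1, 159), D), Mul(D, Pow(Add(8, D), -1))) (Function('m')(F, D) = Add(Mul(D, Rational(1, 159)), Mul(D, Pow(Add(8, D), -1))) = Add(Mul(Rational(1, 159), D), Mul(D, Pow(Add(8, D), -1))))
Mul(-1, Function('m')(-401, Function('S')(18, -20))) = Mul(-1, Mul(Rational(1, 159), Rational(26, 3), Pow(Add(8, Rational(26, 3)), -1), Add(167, Rational(26, 3)))) = Mul(-1, Mul(Rational(1, 159), Rational(26, 3), Pow(Rational(50, 3), -1), Rational(527, 3))) = Mul(-1, Mul(Rational(1, 159), Rational(26, 3), Rational(3, 50), Rational(527, 3))) = Mul(-1, Rational(6851, 11925)) = Rational(-6851, 11925)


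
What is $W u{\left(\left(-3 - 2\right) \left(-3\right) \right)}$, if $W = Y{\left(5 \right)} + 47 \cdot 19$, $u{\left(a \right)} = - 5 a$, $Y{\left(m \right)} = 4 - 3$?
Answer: $-67050$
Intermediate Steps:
$Y{\left(m \right)} = 1$
$W = 894$ ($W = 1 + 47 \cdot 19 = 1 + 893 = 894$)
$W u{\left(\left(-3 - 2\right) \left(-3\right) \right)} = 894 \left(- 5 \left(-3 - 2\right) \left(-3\right)\right) = 894 \left(- 5 \left(\left(-5\right) \left(-3\right)\right)\right) = 894 \left(\left(-5\right) 15\right) = 894 \left(-75\right) = -67050$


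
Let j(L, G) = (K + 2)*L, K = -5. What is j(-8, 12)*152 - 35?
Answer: 3613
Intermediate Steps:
j(L, G) = -3*L (j(L, G) = (-5 + 2)*L = -3*L)
j(-8, 12)*152 - 35 = -3*(-8)*152 - 35 = 24*152 - 35 = 3648 - 35 = 3613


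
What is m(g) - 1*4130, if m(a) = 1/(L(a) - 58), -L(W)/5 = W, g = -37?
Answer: -524509/127 ≈ -4130.0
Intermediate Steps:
L(W) = -5*W
m(a) = 1/(-58 - 5*a) (m(a) = 1/(-5*a - 58) = 1/(-58 - 5*a))
m(g) - 1*4130 = -1/(58 + 5*(-37)) - 1*4130 = -1/(58 - 185) - 4130 = -1/(-127) - 4130 = -1*(-1/127) - 4130 = 1/127 - 4130 = -524509/127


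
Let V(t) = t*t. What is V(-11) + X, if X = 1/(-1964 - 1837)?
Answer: 459920/3801 ≈ 121.00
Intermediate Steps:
V(t) = t²
X = -1/3801 (X = 1/(-3801) = -1/3801 ≈ -0.00026309)
V(-11) + X = (-11)² - 1/3801 = 121 - 1/3801 = 459920/3801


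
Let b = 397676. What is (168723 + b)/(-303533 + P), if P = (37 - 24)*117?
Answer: -566399/302012 ≈ -1.8754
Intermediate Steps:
P = 1521 (P = 13*117 = 1521)
(168723 + b)/(-303533 + P) = (168723 + 397676)/(-303533 + 1521) = 566399/(-302012) = 566399*(-1/302012) = -566399/302012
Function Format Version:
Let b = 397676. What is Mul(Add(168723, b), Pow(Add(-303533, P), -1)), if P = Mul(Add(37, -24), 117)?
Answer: Rational(-566399, 302012) ≈ -1.8754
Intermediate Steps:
P = 1521 (P = Mul(13, 117) = 1521)
Mul(Add(168723, b), Pow(Add(-303533, P), -1)) = Mul(Add(168723, 397676), Pow(Add(-303533, 1521), -1)) = Mul(566399, Pow(-302012, -1)) = Mul(566399, Rational(-1, 302012)) = Rational(-566399, 302012)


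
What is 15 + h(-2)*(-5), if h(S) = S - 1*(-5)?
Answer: 0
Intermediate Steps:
h(S) = 5 + S (h(S) = S + 5 = 5 + S)
15 + h(-2)*(-5) = 15 + (5 - 2)*(-5) = 15 + 3*(-5) = 15 - 15 = 0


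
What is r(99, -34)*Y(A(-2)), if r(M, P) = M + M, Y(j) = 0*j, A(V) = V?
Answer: 0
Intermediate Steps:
Y(j) = 0
r(M, P) = 2*M
r(99, -34)*Y(A(-2)) = (2*99)*0 = 198*0 = 0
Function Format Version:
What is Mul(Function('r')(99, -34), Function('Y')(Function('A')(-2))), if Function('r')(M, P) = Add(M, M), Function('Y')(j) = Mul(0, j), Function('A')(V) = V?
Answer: 0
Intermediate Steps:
Function('Y')(j) = 0
Function('r')(M, P) = Mul(2, M)
Mul(Function('r')(99, -34), Function('Y')(Function('A')(-2))) = Mul(Mul(2, 99), 0) = Mul(198, 0) = 0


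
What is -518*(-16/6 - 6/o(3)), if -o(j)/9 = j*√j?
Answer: 4144/3 - 1036*√3/27 ≈ 1314.9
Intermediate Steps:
o(j) = -9*j^(3/2) (o(j) = -9*j*√j = -9*j^(3/2))
-518*(-16/6 - 6/o(3)) = -518*(-16/6 - 6*(-√3/81)) = -518*(-16*⅙ - 6*(-√3/81)) = -518*(-8/3 - 6*(-√3/81)) = -518*(-8/3 - (-2)*√3/27) = -518*(-8/3 + 2*√3/27) = 4144/3 - 1036*√3/27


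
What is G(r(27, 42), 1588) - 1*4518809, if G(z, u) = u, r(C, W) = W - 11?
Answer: -4517221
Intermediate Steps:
r(C, W) = -11 + W
G(r(27, 42), 1588) - 1*4518809 = 1588 - 1*4518809 = 1588 - 4518809 = -4517221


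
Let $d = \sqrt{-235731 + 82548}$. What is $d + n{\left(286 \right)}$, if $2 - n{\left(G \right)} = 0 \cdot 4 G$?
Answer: $2 + i \sqrt{153183} \approx 2.0 + 391.39 i$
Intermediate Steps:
$d = i \sqrt{153183}$ ($d = \sqrt{-153183} = i \sqrt{153183} \approx 391.39 i$)
$n{\left(G \right)} = 2$ ($n{\left(G \right)} = 2 - 0 \cdot 4 G = 2 - 0 G = 2 - 0 = 2 + 0 = 2$)
$d + n{\left(286 \right)} = i \sqrt{153183} + 2 = 2 + i \sqrt{153183}$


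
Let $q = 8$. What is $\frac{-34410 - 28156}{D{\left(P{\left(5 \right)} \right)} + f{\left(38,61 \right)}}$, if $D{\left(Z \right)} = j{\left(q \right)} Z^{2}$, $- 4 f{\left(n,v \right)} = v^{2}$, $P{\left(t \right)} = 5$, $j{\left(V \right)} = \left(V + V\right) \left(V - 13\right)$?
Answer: $\frac{250264}{11721} \approx 21.352$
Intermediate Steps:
$j{\left(V \right)} = 2 V \left(-13 + V\right)$
$f{\left(n,v \right)} = - \frac{v^{2}}{4}$
$D{\left(Z \right)} = - 80 Z^{2}$ ($D{\left(Z \right)} = 2 \cdot 8 \left(-13 + 8\right) Z^{2} = 2 \cdot 8 \left(-5\right) Z^{2} = - 80 Z^{2}$)
$\frac{-34410 - 28156}{D{\left(P{\left(5 \right)} \right)} + f{\left(38,61 \right)}} = \frac{-34410 - 28156}{- 80 \cdot 5^{2} - \frac{61^{2}}{4}} = - \frac{62566}{\left(-80\right) 25 - \frac{3721}{4}} = - \frac{62566}{-2000 - \frac{3721}{4}} = - \frac{62566}{- \frac{11721}{4}} = \left(-62566\right) \left(- \frac{4}{11721}\right) = \frac{250264}{11721}$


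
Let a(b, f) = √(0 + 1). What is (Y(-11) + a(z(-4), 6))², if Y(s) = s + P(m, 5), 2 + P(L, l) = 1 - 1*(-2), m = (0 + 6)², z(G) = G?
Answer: 81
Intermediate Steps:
m = 36 (m = 6² = 36)
P(L, l) = 1 (P(L, l) = -2 + (1 - 1*(-2)) = -2 + (1 + 2) = -2 + 3 = 1)
Y(s) = 1 + s (Y(s) = s + 1 = 1 + s)
a(b, f) = 1 (a(b, f) = √1 = 1)
(Y(-11) + a(z(-4), 6))² = ((1 - 11) + 1)² = (-10 + 1)² = (-9)² = 81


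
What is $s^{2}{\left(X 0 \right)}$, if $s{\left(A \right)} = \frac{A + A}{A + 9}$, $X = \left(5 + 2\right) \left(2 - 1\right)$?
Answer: $0$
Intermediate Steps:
$X = 7$ ($X = 7 \cdot 1 = 7$)
$s{\left(A \right)} = \frac{2 A}{9 + A}$
$s^{2}{\left(X 0 \right)} = \left(\frac{2 \cdot 7 \cdot 0}{9 + 7 \cdot 0}\right)^{2} = \left(2 \cdot 0 \frac{1}{9 + 0}\right)^{2} = \left(2 \cdot 0 \cdot \frac{1}{9}\right)^{2} = 0^{2} = 0$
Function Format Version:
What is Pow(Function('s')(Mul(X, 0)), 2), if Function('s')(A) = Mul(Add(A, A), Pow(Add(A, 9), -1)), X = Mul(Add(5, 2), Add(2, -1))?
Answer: 0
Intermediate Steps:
X = 7 (X = Mul(7, 1) = 7)
Function('s')(A) = Mul(2, A, Pow(Add(9, A), -1)) (Function('s')(A) = Mul(Mul(2, A), Pow(Add(9, A), -1)) = Mul(2, A, Pow(Add(9, A), -1)))
Pow(Function('s')(Mul(X, 0)), 2) = Pow(Mul(2, Mul(7, 0), Pow(Add(9, Mul(7, 0)), -1)), 2) = Pow(Mul(2, 0, Pow(Add(9, 0), -1)), 2) = Pow(Mul(2, 0, Pow(9, -1)), 2) = Pow(Mul(2, 0, Rational(1, 9)), 2) = Pow(0, 2) = 0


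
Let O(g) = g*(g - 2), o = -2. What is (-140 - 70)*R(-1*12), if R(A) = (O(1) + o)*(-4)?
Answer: -2520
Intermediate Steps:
O(g) = g*(-2 + g)
R(A) = 12 (R(A) = (1*(-2 + 1) - 2)*(-4) = (1*(-1) - 2)*(-4) = (-1 - 2)*(-4) = -3*(-4) = 12)
(-140 - 70)*R(-1*12) = (-140 - 70)*12 = -210*12 = -2520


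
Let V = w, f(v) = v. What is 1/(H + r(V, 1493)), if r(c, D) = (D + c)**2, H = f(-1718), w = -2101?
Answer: 1/367946 ≈ 2.7178e-6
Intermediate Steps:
V = -2101
H = -1718
1/(H + r(V, 1493)) = 1/(-1718 + (1493 - 2101)**2) = 1/(-1718 + (-608)**2) = 1/(-1718 + 369664) = 1/367946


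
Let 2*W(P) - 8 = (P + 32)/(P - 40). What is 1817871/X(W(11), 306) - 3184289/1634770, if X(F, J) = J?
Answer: 247568881853/41686635 ≈ 5938.8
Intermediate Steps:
W(P) = 4 + (32 + P)/(2*(-40 + P)) (W(P) = 4 + ((P + 32)/(P - 40))/2 = 4 + ((32 + P)/(-40 + P))/2 = 4 + (32 + P)/(2*(-40 + P)))
1817871/X(W(11), 306) - 3184289/1634770 = 1817871/306 - 3184289/1634770 = 1817871*(1/306) - 3184289*1/1634770 = 605957/102 - 3184289/1634770 = 247568881853/41686635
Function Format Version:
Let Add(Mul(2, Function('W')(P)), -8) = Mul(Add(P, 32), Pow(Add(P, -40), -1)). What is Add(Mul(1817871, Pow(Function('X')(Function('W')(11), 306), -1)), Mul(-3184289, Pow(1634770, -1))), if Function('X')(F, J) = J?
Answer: Rational(247568881853, 41686635) ≈ 5938.8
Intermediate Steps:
Function('W')(P) = Add(4, Mul(Rational(1, 2), Pow(Add(-40, P), -1), Add(32, P))) (Function('W')(P) = Add(4, Mul(Rational(1, 2), Mul(Add(P, 32), Pow(Add(P, -40), -1)))) = Add(4, Mul(Rational(1, 2), Mul(Add(32, P), Pow(Add(-40, P), -1)))) = Add(4, Mul(Rational(1, 2), Mul(Pow(Add(-40, P), -1), Add(32, P)))) = Add(4, Mul(Rational(1, 2), Pow(Add(-40, P), -1), Add(32, P))))
Add(Mul(1817871, Pow(Function('X')(Function('W')(11), 306), -1)), Mul(-3184289, Pow(1634770, -1))) = Add(Mul(1817871, Pow(306, -1)), Mul(-3184289, Pow(1634770, -1))) = Add(Mul(1817871, Rational(1, 306)), Mul(-3184289, Rational(1, 1634770))) = Add(Rational(605957, 102), Rational(-3184289, 1634770)) = Rational(247568881853, 41686635)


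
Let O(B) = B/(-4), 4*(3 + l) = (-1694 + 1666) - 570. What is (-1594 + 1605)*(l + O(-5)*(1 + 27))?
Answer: -2585/2 ≈ -1292.5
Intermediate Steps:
l = -305/2 (l = -3 + ((-1694 + 1666) - 570)/4 = -3 + (-28 - 570)/4 = -3 + (¼)*(-598) = -3 - 299/2 = -305/2 ≈ -152.50)
O(B) = -B/4 (O(B) = B*(-¼) = -B/4)
(-1594 + 1605)*(l + O(-5)*(1 + 27)) = (-1594 + 1605)*(-305/2 + (-¼*(-5))*(1 + 27)) = 11*(-305/2 + (5/4)*28) = 11*(-305/2 + 35) = 11*(-235/2) = -2585/2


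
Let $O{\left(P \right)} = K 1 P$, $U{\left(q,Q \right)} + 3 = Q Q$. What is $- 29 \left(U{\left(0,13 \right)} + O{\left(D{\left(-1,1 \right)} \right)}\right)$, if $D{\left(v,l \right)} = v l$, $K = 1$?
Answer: $-4785$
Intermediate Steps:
$U{\left(q,Q \right)} = -3 + Q^{2}$ ($U{\left(q,Q \right)} = -3 + Q Q = -3 + Q^{2}$)
$D{\left(v,l \right)} = l v$
$O{\left(P \right)} = P$ ($O{\left(P \right)} = 1 \cdot 1 P = 1 P = P$)
$- 29 \left(U{\left(0,13 \right)} + O{\left(D{\left(-1,1 \right)} \right)}\right) = - 29 \left(\left(-3 + 13^{2}\right) + 1 \left(-1\right)\right) = - 29 \left(\left(-3 + 169\right) - 1\right) = - 29 \left(166 - 1\right) = \left(-29\right) 165 = -4785$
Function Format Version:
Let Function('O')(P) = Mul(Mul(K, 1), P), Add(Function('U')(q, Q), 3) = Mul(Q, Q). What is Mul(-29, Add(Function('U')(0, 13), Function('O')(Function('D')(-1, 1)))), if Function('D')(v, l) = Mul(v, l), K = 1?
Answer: -4785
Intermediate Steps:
Function('U')(q, Q) = Add(-3, Pow(Q, 2)) (Function('U')(q, Q) = Add(-3, Mul(Q, Q)) = Add(-3, Pow(Q, 2)))
Function('D')(v, l) = Mul(l, v)
Function('O')(P) = P (Function('O')(P) = Mul(Mul(1, 1), P) = Mul(1, P) = P)
Mul(-29, Add(Function('U')(0, 13), Function('O')(Function('D')(-1, 1)))) = Mul(-29, Add(Add(-3, Pow(13, 2)), Mul(1, -1))) = Mul(-29, Add(Add(-3, 169), -1)) = Mul(-29, Add(166, -1)) = Mul(-29, 165) = -4785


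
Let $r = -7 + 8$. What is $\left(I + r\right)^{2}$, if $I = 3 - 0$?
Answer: $16$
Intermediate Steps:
$I = 3$ ($I = 3 + 0 = 3$)
$r = 1$
$\left(I + r\right)^{2} = \left(3 + 1\right)^{2} = 4^{2} = 16$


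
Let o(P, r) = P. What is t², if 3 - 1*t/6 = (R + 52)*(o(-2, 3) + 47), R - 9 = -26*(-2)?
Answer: 929762064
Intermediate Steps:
R = 61 (R = 9 - 26*(-2) = 9 + 52 = 61)
t = -30492 (t = 18 - 6*(61 + 52)*(-2 + 47) = 18 - 678*45 = 18 - 6*5085 = 18 - 30510 = -30492)
t² = (-30492)² = 929762064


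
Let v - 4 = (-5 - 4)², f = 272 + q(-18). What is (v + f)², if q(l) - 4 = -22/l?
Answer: 10627600/81 ≈ 1.3121e+5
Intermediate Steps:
q(l) = 4 - 22/l
f = 2495/9 (f = 272 + (4 - 22/(-18)) = 272 + (4 - 22*(-1/18)) = 272 + (4 + 11/9) = 272 + 47/9 = 2495/9 ≈ 277.22)
v = 85 (v = 4 + (-5 - 4)² = 4 + (-9)² = 4 + 81 = 85)
(v + f)² = (85 + 2495/9)² = (3260/9)² = 10627600/81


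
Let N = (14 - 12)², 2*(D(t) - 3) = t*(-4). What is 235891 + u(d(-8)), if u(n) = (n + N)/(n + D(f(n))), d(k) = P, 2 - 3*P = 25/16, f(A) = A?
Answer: 32317266/137 ≈ 2.3589e+5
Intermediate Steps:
P = 7/48 (P = ⅔ - 25/(3*16) = ⅔ - ⅓*25/16 = ⅔ - 25/48 = 7/48 ≈ 0.14583)
d(k) = 7/48
D(t) = 3 - 2*t (D(t) = 3 + (t*(-4))/2 = 3 + (-4*t)/2 = 3 - 2*t)
N = 4 (N = 2² = 4)
u(n) = (4 + n)/(3 - n) (u(n) = (n + 4)/(n + (3 - 2*n)) = (4 + n)/(3 - n))
235891 + u(d(-8)) = 235891 + (4 + 7/48)/(3 - 1*7/48) = 235891 + (199/48)/(3 - 7/48) = 235891 + (199/48)/(137/48) = 235891 + (48/137)*(199/48) = 235891 + 199/137 = 32317266/137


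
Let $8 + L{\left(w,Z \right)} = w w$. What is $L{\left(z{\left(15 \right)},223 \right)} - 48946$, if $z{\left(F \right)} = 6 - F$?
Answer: $-48873$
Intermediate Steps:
$L{\left(w,Z \right)} = -8 + w^{2}$ ($L{\left(w,Z \right)} = -8 + w w = -8 + w^{2}$)
$L{\left(z{\left(15 \right)},223 \right)} - 48946 = \left(-8 + \left(6 - 15\right)^{2}\right) - 48946 = \left(-8 + \left(-9\right)^{2}\right) - 48946 = \left(-8 + 81\right) - 48946 = 73 - 48946 = -48873$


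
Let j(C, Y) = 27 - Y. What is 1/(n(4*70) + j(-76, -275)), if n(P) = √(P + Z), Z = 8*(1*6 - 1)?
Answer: 151/45442 - 2*√5/22721 ≈ 0.0031261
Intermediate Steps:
Z = 40 (Z = 8*(6 - 1) = 8*5 = 40)
n(P) = √(40 + P) (n(P) = √(P + 40) = √(40 + P))
1/(n(4*70) + j(-76, -275)) = 1/(√(40 + 4*70) + (27 - 1*(-275))) = 1/(√(40 + 280) + (27 + 275)) = 1/(√320 + 302) = 1/(8*√5 + 302) = 1/(302 + 8*√5)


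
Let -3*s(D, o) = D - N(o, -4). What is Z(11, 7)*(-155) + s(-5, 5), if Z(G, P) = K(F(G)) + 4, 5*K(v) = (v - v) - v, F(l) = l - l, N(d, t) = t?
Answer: -1859/3 ≈ -619.67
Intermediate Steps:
F(l) = 0
K(v) = -v/5 (K(v) = ((v - v) - v)/5 = (0 - v)/5 = (-v)/5 = -v/5)
s(D, o) = -4/3 - D/3 (s(D, o) = -(D - 1*(-4))/3 = -(D + 4)/3 = -(4 + D)/3 = -4/3 - D/3)
Z(G, P) = 4 (Z(G, P) = -1/5*0 + 4 = 0 + 4 = 4)
Z(11, 7)*(-155) + s(-5, 5) = 4*(-155) + (-4/3 - 1/3*(-5)) = -620 + (-4/3 + 5/3) = -620 + 1/3 = -1859/3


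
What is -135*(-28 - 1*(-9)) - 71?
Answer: 2494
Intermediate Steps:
-135*(-28 - 1*(-9)) - 71 = -135*(-28 + 9) - 71 = -135*(-19) - 71 = 2565 - 71 = 2494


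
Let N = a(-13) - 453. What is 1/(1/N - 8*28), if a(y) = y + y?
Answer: -479/107297 ≈ -0.0044642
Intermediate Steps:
a(y) = 2*y
N = -479 (N = 2*(-13) - 453 = -26 - 453 = -479)
1/(1/N - 8*28) = 1/(1/(-479) - 8*28) = 1/(-1/479 - 224) = 1/(-107297/479) = -479/107297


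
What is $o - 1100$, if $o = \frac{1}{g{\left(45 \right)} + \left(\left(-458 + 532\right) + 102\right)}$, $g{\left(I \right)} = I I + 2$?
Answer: $- \frac{2423299}{2203} \approx -1100.0$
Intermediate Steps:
$g{\left(I \right)} = 2 + I^{2}$ ($g{\left(I \right)} = I^{2} + 2 = 2 + I^{2}$)
$o = \frac{1}{2203}$ ($o = \frac{1}{\left(2 + 45^{2}\right) + \left(\left(-458 + 532\right) + 102\right)} = \frac{1}{\left(2 + 2025\right) + \left(74 + 102\right)} = \frac{1}{2027 + 176} = \frac{1}{2203} \approx 0.00045393$)
$o - 1100 = \frac{1}{2203} - 1100 = - \frac{2423299}{2203}$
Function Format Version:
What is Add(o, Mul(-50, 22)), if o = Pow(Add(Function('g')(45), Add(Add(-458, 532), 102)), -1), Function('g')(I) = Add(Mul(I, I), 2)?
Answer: Rational(-2423299, 2203) ≈ -1100.0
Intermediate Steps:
Function('g')(I) = Add(2, Pow(I, 2)) (Function('g')(I) = Add(Pow(I, 2), 2) = Add(2, Pow(I, 2)))
o = Rational(1, 2203) (o = Pow(Add(Add(2, Pow(45, 2)), Add(Add(-458, 532), 102)), -1) = Pow(Add(Add(2, 2025), Add(74, 102)), -1) = Pow(Add(2027, 176), -1) = Pow(2203, -1) = Rational(1, 2203) ≈ 0.00045393)
Add(o, Mul(-50, 22)) = Add(Rational(1, 2203), Mul(-50, 22)) = Add(Rational(1, 2203), -1100) = Rational(-2423299, 2203)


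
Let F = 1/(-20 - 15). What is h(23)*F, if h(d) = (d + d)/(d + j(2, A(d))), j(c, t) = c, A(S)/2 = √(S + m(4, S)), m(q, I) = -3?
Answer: -46/875 ≈ -0.052571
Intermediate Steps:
A(S) = 2*√(-3 + S) (A(S) = 2*√(S - 3) = 2*√(-3 + S))
F = -1/35 (F = 1/(-35) = -1/35 ≈ -0.028571)
h(d) = 2*d/(2 + d) (h(d) = (d + d)/(d + 2) = (2*d)/(2 + d) = 2*d/(2 + d))
h(23)*F = (2*23/(2 + 23))*(-1/35) = (2*23/25)*(-1/35) = (2*23*(1/25))*(-1/35) = (46/25)*(-1/35) = -46/875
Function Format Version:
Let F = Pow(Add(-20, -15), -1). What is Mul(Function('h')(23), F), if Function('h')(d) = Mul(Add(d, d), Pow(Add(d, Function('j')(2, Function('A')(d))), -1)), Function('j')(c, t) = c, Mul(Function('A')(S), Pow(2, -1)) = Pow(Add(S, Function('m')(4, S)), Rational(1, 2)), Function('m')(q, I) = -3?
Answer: Rational(-46, 875) ≈ -0.052571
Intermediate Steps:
Function('A')(S) = Mul(2, Pow(Add(-3, S), Rational(1, 2))) (Function('A')(S) = Mul(2, Pow(Add(S, -3), Rational(1, 2))) = Mul(2, Pow(Add(-3, S), Rational(1, 2))))
F = Rational(-1, 35) (F = Pow(-35, -1) = Rational(-1, 35) ≈ -0.028571)
Function('h')(d) = Mul(2, d, Pow(Add(2, d), -1)) (Function('h')(d) = Mul(Add(d, d), Pow(Add(d, 2), -1)) = Mul(Mul(2, d), Pow(Add(2, d), -1)) = Mul(2, d, Pow(Add(2, d), -1)))
Mul(Function('h')(23), F) = Mul(Mul(2, 23, Pow(Add(2, 23), -1)), Rational(-1, 35)) = Mul(Mul(2, 23, Pow(25, -1)), Rational(-1, 35)) = Mul(Mul(2, 23, Rational(1, 25)), Rational(-1, 35)) = Mul(Rational(46, 25), Rational(-1, 35)) = Rational(-46, 875)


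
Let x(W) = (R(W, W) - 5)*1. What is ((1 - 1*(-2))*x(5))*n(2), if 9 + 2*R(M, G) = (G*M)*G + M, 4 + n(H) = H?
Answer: -333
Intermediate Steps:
n(H) = -4 + H
R(M, G) = -9/2 + M/2 + M*G²/2 (R(M, G) = -9/2 + ((G*M)*G + M)/2 = -9/2 + (M*G² + M)/2 = -9/2 + (M + M*G²)/2 = -9/2 + (M/2 + M*G²/2) = -9/2 + M/2 + M*G²/2)
x(W) = -19/2 + W/2 + W³/2 (x(W) = ((-9/2 + W/2 + W*W²/2) - 5)*1 = ((-9/2 + W/2 + W³/2) - 5)*1 = (-19/2 + W/2 + W³/2)*1 = -19/2 + W/2 + W³/2)
((1 - 1*(-2))*x(5))*n(2) = ((1 - 1*(-2))*(-19/2 + (½)*5 + (½)*5³))*(-4 + 2) = ((1 + 2)*(-19/2 + 5/2 + (½)*125))*(-2) = (3*(-19/2 + 5/2 + 125/2))*(-2) = (3*(111/2))*(-2) = (333/2)*(-2) = -333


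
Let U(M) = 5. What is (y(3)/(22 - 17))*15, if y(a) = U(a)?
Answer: 15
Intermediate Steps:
y(a) = 5
(y(3)/(22 - 17))*15 = (5/(22 - 17))*15 = (5/5)*15 = ((⅕)*5)*15 = 1*15 = 15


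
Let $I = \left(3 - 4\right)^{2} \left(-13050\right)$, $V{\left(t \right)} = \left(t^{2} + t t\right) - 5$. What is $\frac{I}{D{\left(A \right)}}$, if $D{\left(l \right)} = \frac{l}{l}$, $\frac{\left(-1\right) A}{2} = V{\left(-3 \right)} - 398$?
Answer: $-13050$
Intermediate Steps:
$V{\left(t \right)} = -5 + 2 t^{2}$ ($V{\left(t \right)} = \left(t^{2} + t^{2}\right) - 5 = 2 t^{2} - 5 = -5 + 2 t^{2}$)
$A = 770$ ($A = - 2 \left(\left(-5 + 2 \left(-3\right)^{2}\right) - 398\right) = - 2 \left(\left(-5 + 2 \cdot 9\right) - 398\right) = - 2 \left(\left(-5 + 18\right) - 398\right) = - 2 \left(13 - 398\right) = \left(-2\right) \left(-385\right) = 770$)
$I = -13050$ ($I = \left(-1\right)^{2} \left(-13050\right) = 1 \left(-13050\right) = -13050$)
$D{\left(l \right)} = 1$
$\frac{I}{D{\left(A \right)}} = - \frac{13050}{1} = \left(-13050\right) 1 = -13050$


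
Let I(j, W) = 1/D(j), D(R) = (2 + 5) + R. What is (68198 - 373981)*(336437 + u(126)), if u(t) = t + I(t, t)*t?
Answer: -1955395136845/19 ≈ -1.0292e+11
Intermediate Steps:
D(R) = 7 + R
I(j, W) = 1/(7 + j)
u(t) = t + t/(7 + t)
(68198 - 373981)*(336437 + u(126)) = (68198 - 373981)*(336437 + 126*(8 + 126)/(7 + 126)) = -305783*(336437 + 126*134/133) = -305783*(336437 + 126*(1/133)*134) = -305783*(336437 + 2412/19) = -305783*6394715/19 = -1955395136845/19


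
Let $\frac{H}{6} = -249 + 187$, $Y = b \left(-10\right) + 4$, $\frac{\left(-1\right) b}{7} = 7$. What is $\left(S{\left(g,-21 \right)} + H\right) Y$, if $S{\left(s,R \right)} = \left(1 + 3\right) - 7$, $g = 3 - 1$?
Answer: $-185250$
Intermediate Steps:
$g = 2$ ($g = 3 - 1 = 2$)
$b = -49$ ($b = \left(-7\right) 7 = -49$)
$S{\left(s,R \right)} = -3$ ($S{\left(s,R \right)} = 4 - 7 = -3$)
$Y = 494$ ($Y = \left(-49\right) \left(-10\right) + 4 = 490 + 4 = 494$)
$H = -372$ ($H = 6 \left(-249 + 187\right) = 6 \left(-62\right) = -372$)
$\left(S{\left(g,-21 \right)} + H\right) Y = \left(-3 - 372\right) 494 = \left(-375\right) 494 = -185250$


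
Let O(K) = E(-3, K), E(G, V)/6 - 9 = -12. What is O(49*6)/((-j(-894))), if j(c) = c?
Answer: -3/149 ≈ -0.020134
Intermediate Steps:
E(G, V) = -18 (E(G, V) = 54 + 6*(-12) = 54 - 72 = -18)
O(K) = -18
O(49*6)/((-j(-894))) = -18/((-1*(-894))) = -18/894 = -18*1/894 = -3/149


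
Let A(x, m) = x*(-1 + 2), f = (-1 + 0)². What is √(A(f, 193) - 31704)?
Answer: 7*I*√647 ≈ 178.05*I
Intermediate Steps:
f = 1 (f = (-1)² = 1)
A(x, m) = x (A(x, m) = x*1 = x)
√(A(f, 193) - 31704) = √(1 - 31704) = √(-31703) = 7*I*√647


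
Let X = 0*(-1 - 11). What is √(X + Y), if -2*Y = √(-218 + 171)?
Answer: 47^(¼)*(1 - I)/2 ≈ 1.3092 - 1.3092*I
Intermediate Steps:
Y = -I*√47/2 (Y = -√(-218 + 171)/2 = -I*√47/2 ≈ -3.4278*I)
X = 0 (X = 0*(-12) = 0)
√(X + Y) = √(0 - I*√47/2) = √(-I*√47/2) = √2*47^(¼)*√(-I)/2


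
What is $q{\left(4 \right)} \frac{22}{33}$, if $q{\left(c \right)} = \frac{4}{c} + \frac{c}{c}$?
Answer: $\frac{4}{3} \approx 1.3333$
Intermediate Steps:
$q{\left(c \right)} = 1 + \frac{4}{c}$ ($q{\left(c \right)} = \frac{4}{c} + 1 = 1 + \frac{4}{c}$)
$q{\left(4 \right)} \frac{22}{33} = \frac{4 + 4}{4} \cdot \frac{22}{33} = \frac{1}{4} \cdot 8 \cdot 22 \cdot \frac{1}{33} = 2 \cdot \frac{2}{3} = \frac{4}{3}$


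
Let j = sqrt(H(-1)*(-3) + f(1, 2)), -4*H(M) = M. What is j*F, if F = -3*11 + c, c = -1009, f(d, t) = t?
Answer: -521*sqrt(5) ≈ -1165.0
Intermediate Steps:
H(M) = -M/4
F = -1042 (F = -3*11 - 1009 = -33 - 1009 = -1042)
j = sqrt(5)/2 (j = sqrt(-1/4*(-1)*(-3) + 2) = sqrt((1/4)*(-3) + 2) = sqrt(-3/4 + 2) = sqrt(5/4) = sqrt(5)/2 ≈ 1.1180)
j*F = (sqrt(5)/2)*(-1042) = -521*sqrt(5)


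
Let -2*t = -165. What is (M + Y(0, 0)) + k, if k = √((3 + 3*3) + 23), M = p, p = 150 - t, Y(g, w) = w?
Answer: 135/2 + √35 ≈ 73.416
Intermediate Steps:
t = 165/2 (t = -½*(-165) = 165/2 ≈ 82.500)
p = 135/2 (p = 150 - 1*165/2 = 150 - 165/2 = 135/2 ≈ 67.500)
M = 135/2 ≈ 67.500
k = √35 (k = √((3 + 9) + 23) = √(12 + 23) = √35 ≈ 5.9161)
(M + Y(0, 0)) + k = (135/2 + 0) + √35 = 135/2 + √35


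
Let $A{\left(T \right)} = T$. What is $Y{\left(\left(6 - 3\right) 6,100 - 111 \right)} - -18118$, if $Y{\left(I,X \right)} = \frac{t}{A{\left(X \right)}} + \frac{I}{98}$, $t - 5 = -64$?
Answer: $\frac{9768592}{539} \approx 18124.0$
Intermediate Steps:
$t = -59$ ($t = 5 - 64 = -59$)
$Y{\left(I,X \right)} = - \frac{59}{X} + \frac{I}{98}$
$Y{\left(\left(6 - 3\right) 6,100 - 111 \right)} - -18118 = \left(- \frac{59}{100 - 111} + \frac{\left(6 - 3\right) 6}{98}\right) - -18118 = \left(- \frac{59}{100 - 111} + \frac{3 \cdot 6}{98}\right) + 18118 = \left(- \frac{59}{-11} + \frac{1}{98} \cdot 18\right) + 18118 = \left(\left(-59\right) \left(- \frac{1}{11}\right) + \frac{9}{49}\right) + 18118 = \left(\frac{59}{11} + \frac{9}{49}\right) + 18118 = \frac{2990}{539} + 18118 = \frac{9768592}{539}$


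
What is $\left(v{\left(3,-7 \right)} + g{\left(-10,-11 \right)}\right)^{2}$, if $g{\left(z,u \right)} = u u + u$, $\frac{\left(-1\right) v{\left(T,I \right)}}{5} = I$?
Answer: $21025$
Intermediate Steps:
$v{\left(T,I \right)} = - 5 I$
$g{\left(z,u \right)} = u + u^{2}$ ($g{\left(z,u \right)} = u^{2} + u = u + u^{2}$)
$\left(v{\left(3,-7 \right)} + g{\left(-10,-11 \right)}\right)^{2} = \left(\left(-5\right) \left(-7\right) - 11 \left(1 - 11\right)\right)^{2} = \left(35 - -110\right)^{2} = \left(35 + 110\right)^{2} = 145^{2} = 21025$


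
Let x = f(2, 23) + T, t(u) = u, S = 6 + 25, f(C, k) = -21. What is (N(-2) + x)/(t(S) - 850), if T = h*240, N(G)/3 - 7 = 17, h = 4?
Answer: -337/273 ≈ -1.2344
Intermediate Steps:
S = 31
N(G) = 72 (N(G) = 21 + 3*17 = 21 + 51 = 72)
T = 960 (T = 4*240 = 960)
x = 939 (x = -21 + 960 = 939)
(N(-2) + x)/(t(S) - 850) = (72 + 939)/(31 - 850) = 1011/(-819) = 1011*(-1/819) = -337/273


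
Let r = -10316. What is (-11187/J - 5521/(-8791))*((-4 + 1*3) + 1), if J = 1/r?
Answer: 0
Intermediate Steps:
J = -1/10316 (J = 1/(-10316) = -1/10316 ≈ -9.6937e-5)
(-11187/J - 5521/(-8791))*((-4 + 1*3) + 1) = (-11187/(-1/10316) - 5521/(-8791))*((-4 + 1*3) + 1) = (-11187*(-10316) - 5521*(-1/8791))*((-4 + 3) + 1) = (115405092 + 5521/8791)*(-1 + 1) = (1014526169293/8791)*0 = 0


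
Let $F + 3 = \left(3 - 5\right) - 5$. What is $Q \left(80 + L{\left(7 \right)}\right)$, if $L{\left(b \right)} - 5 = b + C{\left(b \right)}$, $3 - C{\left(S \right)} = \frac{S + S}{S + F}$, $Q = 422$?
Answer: $\frac{126178}{3} \approx 42059.0$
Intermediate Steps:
$F = -10$ ($F = -3 + \left(\left(3 - 5\right) - 5\right) = -3 - 7 = -10$)
$C{\left(S \right)} = 3 - \frac{2 S}{-10 + S}$ ($C{\left(S \right)} = 3 - \frac{S + S}{S - 10} = 3 - \frac{2 S}{-10 + S}$)
$L{\left(b \right)} = 5 + b + \frac{-30 + b}{-10 + b}$ ($L{\left(b \right)} = 5 + \left(b + \frac{-30 + b}{-10 + b}\right) = 5 + b + \frac{-30 + b}{-10 + b}$)
$Q \left(80 + L{\left(7 \right)}\right) = 422 \left(80 + \frac{-80 + 7^{2} - 28}{-10 + 7}\right) = 422 \left(80 + \frac{-80 + 49 - 28}{-3}\right) = 422 \left(80 - - \frac{59}{3}\right) = 422 \left(80 + \frac{59}{3}\right) = 422 \cdot \frac{299}{3} = \frac{126178}{3}$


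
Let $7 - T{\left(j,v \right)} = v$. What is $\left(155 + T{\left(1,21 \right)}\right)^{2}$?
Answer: $19881$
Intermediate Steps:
$T{\left(j,v \right)} = 7 - v$
$\left(155 + T{\left(1,21 \right)}\right)^{2} = \left(155 + \left(7 - 21\right)\right)^{2} = \left(155 - 14\right)^{2} = 141^{2} = 19881$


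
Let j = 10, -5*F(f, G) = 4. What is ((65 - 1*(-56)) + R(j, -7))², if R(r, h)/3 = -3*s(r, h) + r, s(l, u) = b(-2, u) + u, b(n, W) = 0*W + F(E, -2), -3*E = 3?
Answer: 1223236/25 ≈ 48929.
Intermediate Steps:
E = -1 (E = -⅓*3 = -1)
F(f, G) = -⅘ (F(f, G) = -⅕*4 = -⅘)
b(n, W) = -⅘ (b(n, W) = 0*W - ⅘ = 0 - ⅘ = -⅘)
s(l, u) = -⅘ + u
R(r, h) = 36/5 - 9*h + 3*r (R(r, h) = 3*(-3*(-⅘ + h) + r) = 3*((12/5 - 3*h) + r) = 3*(12/5 + r - 3*h) = 36/5 - 9*h + 3*r)
((65 - 1*(-56)) + R(j, -7))² = ((65 - 1*(-56)) + (36/5 - 9*(-7) + 3*10))² = ((65 + 56) + (36/5 + 63 + 30))² = (121 + 501/5)² = (1106/5)² = 1223236/25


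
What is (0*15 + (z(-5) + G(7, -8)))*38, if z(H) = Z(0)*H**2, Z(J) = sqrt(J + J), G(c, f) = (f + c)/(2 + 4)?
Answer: -19/3 ≈ -6.3333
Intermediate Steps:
G(c, f) = c/6 + f/6 (G(c, f) = (c + f)/6 = (c + f)*(1/6) = c/6 + f/6)
Z(J) = sqrt(2)*sqrt(J) (Z(J) = sqrt(2*J) = sqrt(2)*sqrt(J))
z(H) = 0 (z(H) = (sqrt(2)*sqrt(0))*H**2 = (sqrt(2)*0)*H**2 = 0*H**2 = 0)
(0*15 + (z(-5) + G(7, -8)))*38 = (0*15 + (0 + ((1/6)*7 + (1/6)*(-8))))*38 = (0 + (0 + (7/6 - 4/3)))*38 = (0 + (0 - 1/6))*38 = (0 - 1/6)*38 = -1/6*38 = -19/3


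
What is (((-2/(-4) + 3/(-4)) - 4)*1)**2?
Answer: 289/16 ≈ 18.063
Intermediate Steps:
(((-2/(-4) + 3/(-4)) - 4)*1)**2 = (((-2*(-1/4) + 3*(-1/4)) - 4)*1)**2 = (((1/2 - 3/4) - 4)*1)**2 = ((-1/4 - 4)*1)**2 = (-17/4*1)**2 = (-17/4)**2 = 289/16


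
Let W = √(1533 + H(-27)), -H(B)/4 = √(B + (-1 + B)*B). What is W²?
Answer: 1425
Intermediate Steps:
H(B) = -4*√(B + B*(-1 + B)) (H(B) = -4*√(B + (-1 + B)*B) = -4*√(B + B*(-1 + B)))
W = 5*√57 (W = √(1533 - 4*√((-27)²)) = √(1533 - 4*√729) = √(1533 - 4*27) = √(1533 - 108) = √1425 = 5*√57 ≈ 37.749)
W² = (5*√57)² = 1425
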